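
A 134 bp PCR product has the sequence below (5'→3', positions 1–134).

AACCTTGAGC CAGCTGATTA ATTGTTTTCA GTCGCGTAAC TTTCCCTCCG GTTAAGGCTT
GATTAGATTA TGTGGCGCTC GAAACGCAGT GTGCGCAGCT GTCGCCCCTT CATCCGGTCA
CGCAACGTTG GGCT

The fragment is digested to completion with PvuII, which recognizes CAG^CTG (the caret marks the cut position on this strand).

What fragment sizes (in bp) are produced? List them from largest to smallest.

85, 36, 13 bp

PvuII sites (CAGCTG) start at positions 11, 96.
PvuII cuts after base 3 of each site, so after positions 13, 98.
Linear molecule, 2 cuts → 3 fragments:
  1–13 → 13 bp
  14–98 → 85 bp
  99–134 → 36 bp
Sorted largest to smallest: 85, 36, 13 bp.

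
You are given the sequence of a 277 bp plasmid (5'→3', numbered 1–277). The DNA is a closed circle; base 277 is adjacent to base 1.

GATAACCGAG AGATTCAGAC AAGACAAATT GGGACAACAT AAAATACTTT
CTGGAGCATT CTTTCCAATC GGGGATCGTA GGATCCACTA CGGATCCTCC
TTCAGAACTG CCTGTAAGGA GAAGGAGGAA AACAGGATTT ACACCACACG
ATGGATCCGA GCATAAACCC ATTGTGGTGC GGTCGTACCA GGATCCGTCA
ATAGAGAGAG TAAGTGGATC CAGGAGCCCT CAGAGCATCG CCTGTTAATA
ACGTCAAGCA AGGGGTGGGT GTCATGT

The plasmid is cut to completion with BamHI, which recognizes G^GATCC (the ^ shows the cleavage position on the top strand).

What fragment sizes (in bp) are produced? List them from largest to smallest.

142, 61, 38, 25, 11 bp

BamHI sites (GGATCC) start at positions 81, 92, 153, 191, 216.
BamHI cuts after the first base of each site, so after positions 81, 92, 153, 191, 216.
Circular molecule, 5 cuts → 5 fragments:
  82–92 → 11 bp
  93–153 → 61 bp
  154–191 → 38 bp
  192–216 → 25 bp
  217–277 then 1–81 → 61 + 81 = 142 bp
Sorted largest to smallest: 142, 61, 38, 25, 11 bp.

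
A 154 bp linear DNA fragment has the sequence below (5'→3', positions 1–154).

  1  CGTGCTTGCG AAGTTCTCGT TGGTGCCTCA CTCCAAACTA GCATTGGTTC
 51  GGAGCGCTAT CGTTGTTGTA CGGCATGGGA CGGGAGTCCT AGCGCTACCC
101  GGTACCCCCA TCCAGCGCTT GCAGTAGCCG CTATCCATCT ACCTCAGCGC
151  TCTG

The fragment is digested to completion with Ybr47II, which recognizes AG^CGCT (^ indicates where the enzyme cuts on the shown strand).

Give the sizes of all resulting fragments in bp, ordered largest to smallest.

54, 38, 32, 23, 7 bp

Ybr47II sites (AGCGCT) start at positions 53, 91, 114, 146.
Ybr47II cuts after base 2 of each site, so after positions 54, 92, 115, 147.
Linear molecule, 4 cuts → 5 fragments:
  1–54 → 54 bp
  55–92 → 38 bp
  93–115 → 23 bp
  116–147 → 32 bp
  148–154 → 7 bp
Sorted largest to smallest: 54, 38, 32, 23, 7 bp.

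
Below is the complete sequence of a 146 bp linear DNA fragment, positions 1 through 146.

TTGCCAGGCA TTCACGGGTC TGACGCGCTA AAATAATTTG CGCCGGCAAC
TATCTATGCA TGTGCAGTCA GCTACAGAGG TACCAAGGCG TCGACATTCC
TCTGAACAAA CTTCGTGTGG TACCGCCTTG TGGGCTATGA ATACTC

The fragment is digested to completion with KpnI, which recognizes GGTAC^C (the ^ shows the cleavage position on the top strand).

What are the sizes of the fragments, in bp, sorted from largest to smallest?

83, 40, 23 bp

KpnI sites (GGTACC) start at positions 79, 119.
KpnI cuts after base 5 of each site (before the last base), so after positions 83, 123.
Linear molecule, 2 cuts → 3 fragments:
  1–83 → 83 bp
  84–123 → 40 bp
  124–146 → 23 bp
Sorted largest to smallest: 83, 40, 23 bp.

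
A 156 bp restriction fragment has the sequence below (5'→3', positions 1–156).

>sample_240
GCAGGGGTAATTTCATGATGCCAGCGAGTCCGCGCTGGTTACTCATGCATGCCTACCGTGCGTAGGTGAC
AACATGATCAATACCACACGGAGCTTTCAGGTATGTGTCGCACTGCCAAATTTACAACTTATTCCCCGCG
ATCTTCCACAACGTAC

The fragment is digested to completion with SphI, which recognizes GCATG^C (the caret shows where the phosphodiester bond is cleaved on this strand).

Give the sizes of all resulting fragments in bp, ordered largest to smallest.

The SphI site (GCATGC) starts at position 47.
SphI cuts after base 5 of each site (before the last base), so after position 51.
Linear molecule, 1 cut → 2 fragments:
  1–51 → 51 bp
  52–156 → 105 bp
Sorted largest to smallest: 105, 51 bp.

105, 51 bp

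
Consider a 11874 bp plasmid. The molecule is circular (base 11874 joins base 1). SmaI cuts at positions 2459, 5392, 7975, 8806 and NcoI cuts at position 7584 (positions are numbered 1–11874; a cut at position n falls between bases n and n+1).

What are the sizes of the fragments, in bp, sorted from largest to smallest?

Combined cut positions (sorted): 2459, 5392, 7584, 7975, 8806.
Circular molecule, 5 cuts → 5 fragments:
  5392 − 2459 = 2933 bp
  7584 − 5392 = 2192 bp
  7975 − 7584 = 391 bp
  8806 − 7975 = 831 bp
  wrap: 11874 − 8806 + 2459 = 5527 bp
Sorted largest to smallest: 5527, 2933, 2192, 831, 391 bp.

5527, 2933, 2192, 831, 391 bp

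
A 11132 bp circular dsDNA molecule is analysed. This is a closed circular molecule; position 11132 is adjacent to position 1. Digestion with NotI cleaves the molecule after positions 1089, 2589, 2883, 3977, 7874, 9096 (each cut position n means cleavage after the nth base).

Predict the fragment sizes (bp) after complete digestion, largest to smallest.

3897, 3125, 1500, 1222, 1094, 294 bp

Circular molecule, 6 cuts → 6 fragments:
  2589 − 1089 = 1500 bp
  2883 − 2589 = 294 bp
  3977 − 2883 = 1094 bp
  7874 − 3977 = 3897 bp
  9096 − 7874 = 1222 bp
  wrap: 11132 − 9096 + 1089 = 3125 bp
Sorted largest to smallest: 3897, 3125, 1500, 1222, 1094, 294 bp.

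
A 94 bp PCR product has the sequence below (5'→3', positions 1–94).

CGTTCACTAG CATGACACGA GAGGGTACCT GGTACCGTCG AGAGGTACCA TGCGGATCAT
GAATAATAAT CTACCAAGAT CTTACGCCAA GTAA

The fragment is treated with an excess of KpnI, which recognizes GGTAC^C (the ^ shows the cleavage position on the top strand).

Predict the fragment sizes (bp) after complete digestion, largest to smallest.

KpnI sites (GGTACC) start at positions 24, 31, 44.
KpnI cuts after base 5 of each site (before the last base), so after positions 28, 35, 48.
Linear molecule, 3 cuts → 4 fragments:
  1–28 → 28 bp
  29–35 → 7 bp
  36–48 → 13 bp
  49–94 → 46 bp
Sorted largest to smallest: 46, 28, 13, 7 bp.

46, 28, 13, 7 bp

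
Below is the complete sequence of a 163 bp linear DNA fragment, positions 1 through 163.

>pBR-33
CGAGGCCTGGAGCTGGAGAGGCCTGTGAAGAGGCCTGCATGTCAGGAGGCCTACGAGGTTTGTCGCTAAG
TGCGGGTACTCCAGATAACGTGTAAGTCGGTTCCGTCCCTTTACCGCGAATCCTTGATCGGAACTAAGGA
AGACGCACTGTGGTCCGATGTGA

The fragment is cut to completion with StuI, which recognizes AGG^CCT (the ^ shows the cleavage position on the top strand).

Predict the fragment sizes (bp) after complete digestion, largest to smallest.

114, 16, 16, 12, 5 bp

StuI sites (AGGCCT) start at positions 3, 19, 31, 47.
StuI cuts after base 3 of each site, so after positions 5, 21, 33, 49.
Linear molecule, 4 cuts → 5 fragments:
  1–5 → 5 bp
  6–21 → 16 bp
  22–33 → 12 bp
  34–49 → 16 bp
  50–163 → 114 bp
Sorted largest to smallest: 114, 16, 16, 12, 5 bp.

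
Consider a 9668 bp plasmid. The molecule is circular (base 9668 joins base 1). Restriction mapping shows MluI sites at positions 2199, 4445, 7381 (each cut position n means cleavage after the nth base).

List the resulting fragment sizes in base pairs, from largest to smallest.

Circular molecule, 3 cuts → 3 fragments:
  4445 − 2199 = 2246 bp
  7381 − 4445 = 2936 bp
  wrap: 9668 − 7381 + 2199 = 4486 bp
Sorted largest to smallest: 4486, 2936, 2246 bp.

4486, 2936, 2246 bp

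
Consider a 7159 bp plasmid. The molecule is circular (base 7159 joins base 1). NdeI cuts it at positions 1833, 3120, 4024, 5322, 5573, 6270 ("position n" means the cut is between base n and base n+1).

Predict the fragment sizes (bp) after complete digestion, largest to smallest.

Circular molecule, 6 cuts → 6 fragments:
  3120 − 1833 = 1287 bp
  4024 − 3120 = 904 bp
  5322 − 4024 = 1298 bp
  5573 − 5322 = 251 bp
  6270 − 5573 = 697 bp
  wrap: 7159 − 6270 + 1833 = 2722 bp
Sorted largest to smallest: 2722, 1298, 1287, 904, 697, 251 bp.

2722, 1298, 1287, 904, 697, 251 bp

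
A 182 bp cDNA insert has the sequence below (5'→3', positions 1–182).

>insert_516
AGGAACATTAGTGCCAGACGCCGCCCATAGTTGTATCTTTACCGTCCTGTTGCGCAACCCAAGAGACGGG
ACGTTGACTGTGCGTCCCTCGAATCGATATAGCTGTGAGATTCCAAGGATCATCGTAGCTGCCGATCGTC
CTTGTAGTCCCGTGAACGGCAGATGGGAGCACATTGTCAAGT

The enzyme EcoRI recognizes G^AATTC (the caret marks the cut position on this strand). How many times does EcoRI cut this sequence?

0

No occurrence of GAATTC is present in the sequence.
EcoRI does not cut: 0 sites.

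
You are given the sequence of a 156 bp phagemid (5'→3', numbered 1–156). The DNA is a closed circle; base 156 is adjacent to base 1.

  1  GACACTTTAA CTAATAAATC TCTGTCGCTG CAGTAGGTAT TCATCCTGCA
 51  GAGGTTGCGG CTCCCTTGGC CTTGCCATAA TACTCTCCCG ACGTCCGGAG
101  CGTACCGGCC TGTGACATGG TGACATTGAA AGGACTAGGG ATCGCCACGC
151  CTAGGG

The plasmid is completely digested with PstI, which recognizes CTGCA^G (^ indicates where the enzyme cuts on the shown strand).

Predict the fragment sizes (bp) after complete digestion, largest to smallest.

138, 18 bp

PstI sites (CTGCAG) start at positions 28, 46.
PstI cuts after base 5 of each site (before the last base), so after positions 32, 50.
Circular molecule, 2 cuts → 2 fragments:
  33–50 → 18 bp
  51–156 then 1–32 → 106 + 32 = 138 bp
Sorted largest to smallest: 138, 18 bp.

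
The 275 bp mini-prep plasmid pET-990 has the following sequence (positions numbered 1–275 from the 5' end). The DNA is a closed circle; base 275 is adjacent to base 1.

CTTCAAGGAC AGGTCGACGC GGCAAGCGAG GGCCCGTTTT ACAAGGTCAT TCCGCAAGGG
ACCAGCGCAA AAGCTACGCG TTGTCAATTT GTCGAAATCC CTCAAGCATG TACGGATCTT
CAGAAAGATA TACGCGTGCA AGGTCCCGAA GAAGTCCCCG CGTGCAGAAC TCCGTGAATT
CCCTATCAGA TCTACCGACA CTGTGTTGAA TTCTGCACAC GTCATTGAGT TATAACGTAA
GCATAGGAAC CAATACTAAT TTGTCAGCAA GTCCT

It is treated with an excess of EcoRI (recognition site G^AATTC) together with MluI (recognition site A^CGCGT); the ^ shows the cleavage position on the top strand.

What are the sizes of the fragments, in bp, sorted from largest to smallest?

EcoRI sites (GAATTC) start at positions 176, 208.
EcoRI cuts after the first base of each site, so after positions 176, 208.
MluI sites (ACGCGT) start at positions 76, 132.
MluI cuts after the first base of each site, so after positions 76, 132.
Combined cut positions: 76, 132, 176, 208.
Circular molecule, 4 cuts → 4 fragments:
  77–132 → 56 bp
  133–176 → 44 bp
  177–208 → 32 bp
  209–275 then 1–76 → 67 + 76 = 143 bp
Sorted largest to smallest: 143, 56, 44, 32 bp.

143, 56, 44, 32 bp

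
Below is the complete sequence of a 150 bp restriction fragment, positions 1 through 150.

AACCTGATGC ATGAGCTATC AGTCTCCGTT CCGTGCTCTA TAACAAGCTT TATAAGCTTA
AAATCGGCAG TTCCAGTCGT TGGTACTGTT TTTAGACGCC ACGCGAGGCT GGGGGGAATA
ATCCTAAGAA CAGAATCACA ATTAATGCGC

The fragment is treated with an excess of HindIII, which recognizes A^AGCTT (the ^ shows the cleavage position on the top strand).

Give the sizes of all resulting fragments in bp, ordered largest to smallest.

96, 45, 9 bp

HindIII sites (AAGCTT) start at positions 45, 54.
HindIII cuts after the first base of each site, so after positions 45, 54.
Linear molecule, 2 cuts → 3 fragments:
  1–45 → 45 bp
  46–54 → 9 bp
  55–150 → 96 bp
Sorted largest to smallest: 96, 45, 9 bp.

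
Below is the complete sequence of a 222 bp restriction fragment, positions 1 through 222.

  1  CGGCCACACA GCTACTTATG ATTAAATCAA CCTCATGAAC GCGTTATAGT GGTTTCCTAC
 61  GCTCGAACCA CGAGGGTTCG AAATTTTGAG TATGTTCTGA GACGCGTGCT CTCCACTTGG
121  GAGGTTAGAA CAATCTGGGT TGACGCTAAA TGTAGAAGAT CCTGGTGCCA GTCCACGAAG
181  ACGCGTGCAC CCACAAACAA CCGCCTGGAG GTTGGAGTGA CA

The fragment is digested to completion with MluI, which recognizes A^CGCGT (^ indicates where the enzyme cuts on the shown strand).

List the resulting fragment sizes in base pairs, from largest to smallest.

79, 63, 41, 39 bp

MluI sites (ACGCGT) start at positions 39, 102, 181.
MluI cuts after the first base of each site, so after positions 39, 102, 181.
Linear molecule, 3 cuts → 4 fragments:
  1–39 → 39 bp
  40–102 → 63 bp
  103–181 → 79 bp
  182–222 → 41 bp
Sorted largest to smallest: 79, 63, 41, 39 bp.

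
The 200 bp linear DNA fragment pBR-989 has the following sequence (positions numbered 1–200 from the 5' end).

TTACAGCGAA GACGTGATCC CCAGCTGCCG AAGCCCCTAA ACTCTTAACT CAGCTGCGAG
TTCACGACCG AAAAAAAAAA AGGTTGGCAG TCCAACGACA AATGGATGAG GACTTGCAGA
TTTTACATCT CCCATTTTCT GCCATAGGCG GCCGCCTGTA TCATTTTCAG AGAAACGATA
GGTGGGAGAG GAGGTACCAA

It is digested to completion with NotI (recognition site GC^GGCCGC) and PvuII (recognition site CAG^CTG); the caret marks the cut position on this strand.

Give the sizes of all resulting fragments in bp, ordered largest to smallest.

The NotI site (GCGGCCGC) starts at position 148.
NotI cuts after base 2 of each site, so after position 149.
PvuII sites (CAGCTG) start at positions 22, 51.
PvuII cuts after base 3 of each site, so after positions 24, 53.
Combined cut positions: 24, 53, 149.
Linear molecule, 3 cuts → 4 fragments:
  1–24 → 24 bp
  25–53 → 29 bp
  54–149 → 96 bp
  150–200 → 51 bp
Sorted largest to smallest: 96, 51, 29, 24 bp.

96, 51, 29, 24 bp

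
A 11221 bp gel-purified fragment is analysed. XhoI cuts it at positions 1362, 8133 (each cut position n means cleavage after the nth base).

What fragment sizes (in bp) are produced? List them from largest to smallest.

6771, 3088, 1362 bp

Linear molecule, 2 cuts → 3 fragments:
  1362 − 0 = 1362 bp
  8133 − 1362 = 6771 bp
  11221 − 8133 = 3088 bp
Sorted largest to smallest: 6771, 3088, 1362 bp.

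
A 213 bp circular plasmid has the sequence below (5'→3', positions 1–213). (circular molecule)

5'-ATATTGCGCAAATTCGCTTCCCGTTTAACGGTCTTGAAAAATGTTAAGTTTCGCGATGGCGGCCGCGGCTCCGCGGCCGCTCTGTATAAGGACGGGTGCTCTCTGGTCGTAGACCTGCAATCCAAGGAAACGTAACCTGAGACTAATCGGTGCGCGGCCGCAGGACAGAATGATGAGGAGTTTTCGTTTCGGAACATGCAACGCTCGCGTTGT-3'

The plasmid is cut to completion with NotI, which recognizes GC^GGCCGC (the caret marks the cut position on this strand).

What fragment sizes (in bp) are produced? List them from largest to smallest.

NotI sites (GCGGCCGC) start at positions 59, 73, 154.
NotI cuts after base 2 of each site, so after positions 60, 74, 155.
Circular molecule, 3 cuts → 3 fragments:
  61–74 → 14 bp
  75–155 → 81 bp
  156–213 then 1–60 → 58 + 60 = 118 bp
Sorted largest to smallest: 118, 81, 14 bp.

118, 81, 14 bp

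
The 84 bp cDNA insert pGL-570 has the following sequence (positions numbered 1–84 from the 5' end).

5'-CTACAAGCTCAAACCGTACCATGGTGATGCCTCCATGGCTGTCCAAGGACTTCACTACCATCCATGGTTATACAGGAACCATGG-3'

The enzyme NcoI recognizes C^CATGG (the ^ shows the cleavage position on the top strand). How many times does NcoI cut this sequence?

4

CCATGG occurs starting at positions 19, 33, 62, 79.
NcoI cuts at 4 sites.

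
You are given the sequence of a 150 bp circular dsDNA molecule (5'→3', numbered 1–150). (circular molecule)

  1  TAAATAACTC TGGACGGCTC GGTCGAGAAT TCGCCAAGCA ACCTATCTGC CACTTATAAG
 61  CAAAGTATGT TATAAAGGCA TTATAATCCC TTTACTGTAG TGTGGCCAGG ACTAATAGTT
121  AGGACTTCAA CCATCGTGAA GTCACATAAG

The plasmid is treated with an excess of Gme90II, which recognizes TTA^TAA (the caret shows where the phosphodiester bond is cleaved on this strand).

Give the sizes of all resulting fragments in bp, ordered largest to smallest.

123, 16, 11 bp

Gme90II sites (TTATAA) start at positions 54, 70, 81.
Gme90II cuts after base 3 of each site, so after positions 56, 72, 83.
Circular molecule, 3 cuts → 3 fragments:
  57–72 → 16 bp
  73–83 → 11 bp
  84–150 then 1–56 → 67 + 56 = 123 bp
Sorted largest to smallest: 123, 16, 11 bp.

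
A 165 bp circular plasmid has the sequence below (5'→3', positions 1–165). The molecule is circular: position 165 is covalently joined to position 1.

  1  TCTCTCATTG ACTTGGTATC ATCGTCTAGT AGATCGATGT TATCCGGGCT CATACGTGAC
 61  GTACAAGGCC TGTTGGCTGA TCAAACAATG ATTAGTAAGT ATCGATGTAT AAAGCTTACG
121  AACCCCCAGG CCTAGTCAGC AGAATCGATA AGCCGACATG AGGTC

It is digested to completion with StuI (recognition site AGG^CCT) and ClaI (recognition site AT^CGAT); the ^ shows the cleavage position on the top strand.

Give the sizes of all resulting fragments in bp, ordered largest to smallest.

StuI sites (AGGCCT) start at positions 66, 128.
StuI cuts after base 3 of each site, so after positions 68, 130.
ClaI sites (ATCGAT) start at positions 33, 101, 144.
ClaI cuts after base 2 of each site, so after positions 34, 102, 145.
Combined cut positions: 34, 68, 102, 130, 145.
Circular molecule, 5 cuts → 5 fragments:
  35–68 → 34 bp
  69–102 → 34 bp
  103–130 → 28 bp
  131–145 → 15 bp
  146–165 then 1–34 → 20 + 34 = 54 bp
Sorted largest to smallest: 54, 34, 34, 28, 15 bp.

54, 34, 34, 28, 15 bp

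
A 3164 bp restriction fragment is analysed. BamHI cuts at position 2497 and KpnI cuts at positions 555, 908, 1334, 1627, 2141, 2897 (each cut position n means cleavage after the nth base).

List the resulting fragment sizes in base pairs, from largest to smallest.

Combined cut positions (sorted): 555, 908, 1334, 1627, 2141, 2497, 2897.
Linear molecule, 7 cuts → 8 fragments:
  555 − 0 = 555 bp
  908 − 555 = 353 bp
  1334 − 908 = 426 bp
  1627 − 1334 = 293 bp
  2141 − 1627 = 514 bp
  2497 − 2141 = 356 bp
  2897 − 2497 = 400 bp
  3164 − 2897 = 267 bp
Sorted largest to smallest: 555, 514, 426, 400, 356, 353, 293, 267 bp.

555, 514, 426, 400, 356, 353, 293, 267 bp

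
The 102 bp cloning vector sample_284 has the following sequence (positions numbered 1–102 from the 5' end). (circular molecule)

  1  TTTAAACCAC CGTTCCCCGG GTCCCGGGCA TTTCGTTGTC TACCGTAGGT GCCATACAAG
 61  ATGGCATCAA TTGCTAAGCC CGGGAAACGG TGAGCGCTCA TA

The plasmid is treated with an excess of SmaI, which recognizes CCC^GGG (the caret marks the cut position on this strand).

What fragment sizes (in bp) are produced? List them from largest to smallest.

SmaI sites (CCCGGG) start at positions 16, 23, 79.
SmaI cuts after base 3 of each site, so after positions 18, 25, 81.
Circular molecule, 3 cuts → 3 fragments:
  19–25 → 7 bp
  26–81 → 56 bp
  82–102 then 1–18 → 21 + 18 = 39 bp
Sorted largest to smallest: 56, 39, 7 bp.

56, 39, 7 bp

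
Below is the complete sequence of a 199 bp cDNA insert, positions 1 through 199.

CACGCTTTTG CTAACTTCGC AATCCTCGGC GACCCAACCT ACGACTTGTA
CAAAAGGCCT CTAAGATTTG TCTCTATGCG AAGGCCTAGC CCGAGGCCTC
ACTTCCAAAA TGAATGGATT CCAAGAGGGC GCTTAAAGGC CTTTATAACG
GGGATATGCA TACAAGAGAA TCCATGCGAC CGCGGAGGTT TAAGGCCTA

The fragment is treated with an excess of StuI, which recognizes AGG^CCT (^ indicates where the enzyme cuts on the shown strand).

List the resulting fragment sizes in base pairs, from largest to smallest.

StuI sites (AGGCCT) start at positions 55, 82, 94, 137, 193.
StuI cuts after base 3 of each site, so after positions 57, 84, 96, 139, 195.
Linear molecule, 5 cuts → 6 fragments:
  1–57 → 57 bp
  58–84 → 27 bp
  85–96 → 12 bp
  97–139 → 43 bp
  140–195 → 56 bp
  196–199 → 4 bp
Sorted largest to smallest: 57, 56, 43, 27, 12, 4 bp.

57, 56, 43, 27, 12, 4 bp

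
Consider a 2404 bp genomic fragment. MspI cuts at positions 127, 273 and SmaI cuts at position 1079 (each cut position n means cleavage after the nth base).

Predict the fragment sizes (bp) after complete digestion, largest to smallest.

1325, 806, 146, 127 bp

Combined cut positions (sorted): 127, 273, 1079.
Linear molecule, 3 cuts → 4 fragments:
  127 − 0 = 127 bp
  273 − 127 = 146 bp
  1079 − 273 = 806 bp
  2404 − 1079 = 1325 bp
Sorted largest to smallest: 1325, 806, 146, 127 bp.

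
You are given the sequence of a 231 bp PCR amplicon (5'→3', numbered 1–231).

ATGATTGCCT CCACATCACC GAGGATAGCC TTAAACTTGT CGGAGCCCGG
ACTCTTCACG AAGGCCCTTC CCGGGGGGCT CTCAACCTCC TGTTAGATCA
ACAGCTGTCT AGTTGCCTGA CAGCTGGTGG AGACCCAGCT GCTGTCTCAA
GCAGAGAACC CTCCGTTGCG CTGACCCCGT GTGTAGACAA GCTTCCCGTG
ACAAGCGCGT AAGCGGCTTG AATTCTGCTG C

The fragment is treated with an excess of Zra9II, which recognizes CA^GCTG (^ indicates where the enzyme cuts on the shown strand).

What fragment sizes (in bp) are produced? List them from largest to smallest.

103, 94, 19, 15 bp

Zra9II sites (CAGCTG) start at positions 102, 121, 136.
Zra9II cuts after base 2 of each site, so after positions 103, 122, 137.
Linear molecule, 3 cuts → 4 fragments:
  1–103 → 103 bp
  104–122 → 19 bp
  123–137 → 15 bp
  138–231 → 94 bp
Sorted largest to smallest: 103, 94, 19, 15 bp.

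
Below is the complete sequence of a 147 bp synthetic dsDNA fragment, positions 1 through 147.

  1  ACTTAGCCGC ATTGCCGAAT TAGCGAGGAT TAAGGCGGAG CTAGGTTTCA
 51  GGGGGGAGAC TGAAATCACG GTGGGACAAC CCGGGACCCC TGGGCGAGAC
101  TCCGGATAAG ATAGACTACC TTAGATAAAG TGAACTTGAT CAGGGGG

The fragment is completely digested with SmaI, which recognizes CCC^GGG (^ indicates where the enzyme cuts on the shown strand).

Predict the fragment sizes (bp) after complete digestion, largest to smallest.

82, 65 bp

The SmaI site (CCCGGG) starts at position 80.
SmaI cuts after base 3 of each site, so after position 82.
Linear molecule, 1 cut → 2 fragments:
  1–82 → 82 bp
  83–147 → 65 bp
Sorted largest to smallest: 82, 65 bp.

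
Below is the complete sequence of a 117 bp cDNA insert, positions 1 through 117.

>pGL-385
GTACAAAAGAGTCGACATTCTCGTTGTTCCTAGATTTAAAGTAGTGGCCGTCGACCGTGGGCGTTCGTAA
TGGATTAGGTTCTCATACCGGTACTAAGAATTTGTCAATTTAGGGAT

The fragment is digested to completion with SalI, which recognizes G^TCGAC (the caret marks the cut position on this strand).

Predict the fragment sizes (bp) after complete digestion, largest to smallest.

67, 39, 11 bp

SalI sites (GTCGAC) start at positions 11, 50.
SalI cuts after the first base of each site, so after positions 11, 50.
Linear molecule, 2 cuts → 3 fragments:
  1–11 → 11 bp
  12–50 → 39 bp
  51–117 → 67 bp
Sorted largest to smallest: 67, 39, 11 bp.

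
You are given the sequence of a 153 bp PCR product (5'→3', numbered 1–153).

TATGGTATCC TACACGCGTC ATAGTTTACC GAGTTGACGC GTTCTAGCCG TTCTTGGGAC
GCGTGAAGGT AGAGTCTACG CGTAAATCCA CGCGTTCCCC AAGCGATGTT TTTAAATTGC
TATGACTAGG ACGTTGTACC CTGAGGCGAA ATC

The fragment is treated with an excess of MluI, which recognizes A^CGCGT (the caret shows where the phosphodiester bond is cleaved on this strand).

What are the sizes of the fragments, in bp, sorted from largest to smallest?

63, 23, 22, 19, 14, 12 bp

MluI sites (ACGCGT) start at positions 14, 37, 59, 78, 90.
MluI cuts after the first base of each site, so after positions 14, 37, 59, 78, 90.
Linear molecule, 5 cuts → 6 fragments:
  1–14 → 14 bp
  15–37 → 23 bp
  38–59 → 22 bp
  60–78 → 19 bp
  79–90 → 12 bp
  91–153 → 63 bp
Sorted largest to smallest: 63, 23, 22, 19, 14, 12 bp.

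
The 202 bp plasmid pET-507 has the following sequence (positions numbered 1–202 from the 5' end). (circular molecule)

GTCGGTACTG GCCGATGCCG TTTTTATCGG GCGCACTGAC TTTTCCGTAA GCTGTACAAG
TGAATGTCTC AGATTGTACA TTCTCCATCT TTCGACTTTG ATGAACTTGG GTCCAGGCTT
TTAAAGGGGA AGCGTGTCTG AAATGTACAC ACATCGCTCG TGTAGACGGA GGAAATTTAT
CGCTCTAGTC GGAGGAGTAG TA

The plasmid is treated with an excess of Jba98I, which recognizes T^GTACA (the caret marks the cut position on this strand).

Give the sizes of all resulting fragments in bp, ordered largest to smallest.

111, 69, 22 bp

Jba98I sites (TGTACA) start at positions 53, 75, 144.
Jba98I cuts after the first base of each site, so after positions 53, 75, 144.
Circular molecule, 3 cuts → 3 fragments:
  54–75 → 22 bp
  76–144 → 69 bp
  145–202 then 1–53 → 58 + 53 = 111 bp
Sorted largest to smallest: 111, 69, 22 bp.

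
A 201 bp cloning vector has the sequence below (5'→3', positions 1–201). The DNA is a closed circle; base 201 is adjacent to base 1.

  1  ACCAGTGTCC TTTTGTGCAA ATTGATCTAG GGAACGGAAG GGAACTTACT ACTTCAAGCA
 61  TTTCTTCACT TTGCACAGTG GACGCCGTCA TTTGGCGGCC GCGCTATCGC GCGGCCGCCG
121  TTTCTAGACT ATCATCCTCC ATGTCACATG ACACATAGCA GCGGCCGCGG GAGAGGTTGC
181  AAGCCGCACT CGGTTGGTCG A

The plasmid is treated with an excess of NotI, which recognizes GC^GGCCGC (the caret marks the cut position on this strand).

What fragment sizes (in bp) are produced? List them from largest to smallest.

135, 50, 16 bp

NotI sites (GCGGCCGC) start at positions 95, 111, 161.
NotI cuts after base 2 of each site, so after positions 96, 112, 162.
Circular molecule, 3 cuts → 3 fragments:
  97–112 → 16 bp
  113–162 → 50 bp
  163–201 then 1–96 → 39 + 96 = 135 bp
Sorted largest to smallest: 135, 50, 16 bp.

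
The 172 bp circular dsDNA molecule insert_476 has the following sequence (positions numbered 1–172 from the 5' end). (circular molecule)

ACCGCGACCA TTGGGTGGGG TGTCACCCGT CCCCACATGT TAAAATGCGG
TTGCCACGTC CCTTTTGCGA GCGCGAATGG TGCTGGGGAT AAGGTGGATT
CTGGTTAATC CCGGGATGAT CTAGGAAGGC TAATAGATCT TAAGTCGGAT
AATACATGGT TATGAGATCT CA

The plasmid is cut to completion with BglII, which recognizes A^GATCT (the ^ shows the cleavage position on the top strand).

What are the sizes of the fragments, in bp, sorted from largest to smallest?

142, 30 bp

BglII sites (AGATCT) start at positions 135, 165.
BglII cuts after the first base of each site, so after positions 135, 165.
Circular molecule, 2 cuts → 2 fragments:
  136–165 → 30 bp
  166–172 then 1–135 → 7 + 135 = 142 bp
Sorted largest to smallest: 142, 30 bp.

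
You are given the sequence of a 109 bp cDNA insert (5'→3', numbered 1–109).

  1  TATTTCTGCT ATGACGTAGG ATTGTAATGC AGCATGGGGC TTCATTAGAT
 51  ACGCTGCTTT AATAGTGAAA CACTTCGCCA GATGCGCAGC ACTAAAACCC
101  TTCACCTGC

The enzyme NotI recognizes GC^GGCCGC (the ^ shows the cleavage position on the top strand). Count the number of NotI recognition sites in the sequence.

No occurrence of GCGGCCGC is present in the sequence.
NotI does not cut: 0 sites.

0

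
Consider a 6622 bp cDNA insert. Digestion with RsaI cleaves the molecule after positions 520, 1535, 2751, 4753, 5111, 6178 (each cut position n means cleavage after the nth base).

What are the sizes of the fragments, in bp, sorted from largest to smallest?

2002, 1216, 1067, 1015, 520, 444, 358 bp

Linear molecule, 6 cuts → 7 fragments:
  520 − 0 = 520 bp
  1535 − 520 = 1015 bp
  2751 − 1535 = 1216 bp
  4753 − 2751 = 2002 bp
  5111 − 4753 = 358 bp
  6178 − 5111 = 1067 bp
  6622 − 6178 = 444 bp
Sorted largest to smallest: 2002, 1216, 1067, 1015, 520, 444, 358 bp.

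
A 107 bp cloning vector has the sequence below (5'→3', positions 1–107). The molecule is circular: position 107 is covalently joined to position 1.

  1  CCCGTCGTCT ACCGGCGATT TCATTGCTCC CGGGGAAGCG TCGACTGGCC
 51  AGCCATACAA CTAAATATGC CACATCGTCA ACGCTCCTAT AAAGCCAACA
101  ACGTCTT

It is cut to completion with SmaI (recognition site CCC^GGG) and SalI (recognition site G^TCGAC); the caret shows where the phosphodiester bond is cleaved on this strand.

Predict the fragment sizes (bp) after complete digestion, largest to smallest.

98, 9 bp

The SmaI site (CCCGGG) starts at position 29.
SmaI cuts after base 3 of each site, so after position 31.
The SalI site (GTCGAC) starts at position 40.
SalI cuts after the first base of each site, so after position 40.
Combined cut positions: 31, 40.
Circular molecule, 2 cuts → 2 fragments:
  32–40 → 9 bp
  41–107 then 1–31 → 67 + 31 = 98 bp
Sorted largest to smallest: 98, 9 bp.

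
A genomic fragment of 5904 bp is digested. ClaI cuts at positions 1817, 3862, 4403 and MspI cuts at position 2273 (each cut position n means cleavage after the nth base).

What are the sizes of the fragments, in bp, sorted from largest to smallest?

1817, 1589, 1501, 541, 456 bp

Combined cut positions (sorted): 1817, 2273, 3862, 4403.
Linear molecule, 4 cuts → 5 fragments:
  1817 − 0 = 1817 bp
  2273 − 1817 = 456 bp
  3862 − 2273 = 1589 bp
  4403 − 3862 = 541 bp
  5904 − 4403 = 1501 bp
Sorted largest to smallest: 1817, 1589, 1501, 541, 456 bp.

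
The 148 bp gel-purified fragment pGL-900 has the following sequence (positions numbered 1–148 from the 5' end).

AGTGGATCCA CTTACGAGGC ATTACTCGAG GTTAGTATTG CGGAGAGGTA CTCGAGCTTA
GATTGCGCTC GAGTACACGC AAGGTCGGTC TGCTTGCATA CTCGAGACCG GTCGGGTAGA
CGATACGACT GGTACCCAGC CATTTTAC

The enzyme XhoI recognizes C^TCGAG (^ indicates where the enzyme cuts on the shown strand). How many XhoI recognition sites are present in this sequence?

CTCGAG occurs starting at positions 25, 51, 68, 101.
XhoI cuts at 4 sites.

4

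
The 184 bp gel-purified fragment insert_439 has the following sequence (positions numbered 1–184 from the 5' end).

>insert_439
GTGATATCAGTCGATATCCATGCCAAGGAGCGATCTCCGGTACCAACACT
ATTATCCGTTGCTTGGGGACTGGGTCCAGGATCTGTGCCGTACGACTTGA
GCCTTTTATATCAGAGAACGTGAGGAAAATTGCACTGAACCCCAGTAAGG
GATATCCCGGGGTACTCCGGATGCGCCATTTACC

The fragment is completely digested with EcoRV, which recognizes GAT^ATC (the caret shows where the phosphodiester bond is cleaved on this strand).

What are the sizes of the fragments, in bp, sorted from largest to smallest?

138, 31, 10, 5 bp

EcoRV sites (GATATC) start at positions 3, 13, 151.
EcoRV cuts after base 3 of each site, so after positions 5, 15, 153.
Linear molecule, 3 cuts → 4 fragments:
  1–5 → 5 bp
  6–15 → 10 bp
  16–153 → 138 bp
  154–184 → 31 bp
Sorted largest to smallest: 138, 31, 10, 5 bp.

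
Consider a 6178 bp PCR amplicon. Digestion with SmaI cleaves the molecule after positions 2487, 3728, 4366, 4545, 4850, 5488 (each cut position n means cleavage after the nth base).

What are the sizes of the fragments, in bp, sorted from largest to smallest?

2487, 1241, 690, 638, 638, 305, 179 bp

Linear molecule, 6 cuts → 7 fragments:
  2487 − 0 = 2487 bp
  3728 − 2487 = 1241 bp
  4366 − 3728 = 638 bp
  4545 − 4366 = 179 bp
  4850 − 4545 = 305 bp
  5488 − 4850 = 638 bp
  6178 − 5488 = 690 bp
Sorted largest to smallest: 2487, 1241, 690, 638, 638, 305, 179 bp.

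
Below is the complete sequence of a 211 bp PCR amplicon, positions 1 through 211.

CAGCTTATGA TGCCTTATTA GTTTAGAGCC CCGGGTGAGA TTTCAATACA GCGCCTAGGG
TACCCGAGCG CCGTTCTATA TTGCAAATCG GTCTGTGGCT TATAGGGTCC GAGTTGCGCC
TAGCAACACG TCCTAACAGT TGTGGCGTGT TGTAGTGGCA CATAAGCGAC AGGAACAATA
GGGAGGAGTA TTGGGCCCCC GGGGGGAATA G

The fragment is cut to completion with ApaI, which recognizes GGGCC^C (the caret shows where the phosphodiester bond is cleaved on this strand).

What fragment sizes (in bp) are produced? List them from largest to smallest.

The ApaI site (GGGCCC) starts at position 193.
ApaI cuts after base 5 of each site (before the last base), so after position 197.
Linear molecule, 1 cut → 2 fragments:
  1–197 → 197 bp
  198–211 → 14 bp
Sorted largest to smallest: 197, 14 bp.

197, 14 bp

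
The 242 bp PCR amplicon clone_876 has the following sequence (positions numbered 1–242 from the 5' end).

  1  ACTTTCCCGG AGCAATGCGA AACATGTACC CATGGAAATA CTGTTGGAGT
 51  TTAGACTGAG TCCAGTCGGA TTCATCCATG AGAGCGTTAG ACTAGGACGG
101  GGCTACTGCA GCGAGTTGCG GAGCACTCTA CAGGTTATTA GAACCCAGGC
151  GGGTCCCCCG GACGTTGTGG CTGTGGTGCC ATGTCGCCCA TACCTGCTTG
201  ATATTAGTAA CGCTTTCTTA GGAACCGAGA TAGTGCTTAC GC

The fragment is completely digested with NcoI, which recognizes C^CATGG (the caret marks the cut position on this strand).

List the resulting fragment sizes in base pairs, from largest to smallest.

The NcoI site (CCATGG) starts at position 30.
NcoI cuts after the first base of each site, so after position 30.
Linear molecule, 1 cut → 2 fragments:
  1–30 → 30 bp
  31–242 → 212 bp
Sorted largest to smallest: 212, 30 bp.

212, 30 bp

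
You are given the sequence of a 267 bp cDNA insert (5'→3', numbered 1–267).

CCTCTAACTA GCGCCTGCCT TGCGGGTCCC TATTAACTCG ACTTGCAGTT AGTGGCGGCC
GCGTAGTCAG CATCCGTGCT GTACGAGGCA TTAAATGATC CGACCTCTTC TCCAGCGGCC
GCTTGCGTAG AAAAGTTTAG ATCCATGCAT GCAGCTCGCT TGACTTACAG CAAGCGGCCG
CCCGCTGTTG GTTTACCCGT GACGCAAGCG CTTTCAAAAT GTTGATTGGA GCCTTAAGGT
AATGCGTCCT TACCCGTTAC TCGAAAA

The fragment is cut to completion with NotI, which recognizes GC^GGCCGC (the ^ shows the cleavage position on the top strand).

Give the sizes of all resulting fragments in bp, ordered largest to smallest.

NotI sites (GCGGCCGC) start at positions 55, 115, 174.
NotI cuts after base 2 of each site, so after positions 56, 116, 175.
Linear molecule, 3 cuts → 4 fragments:
  1–56 → 56 bp
  57–116 → 60 bp
  117–175 → 59 bp
  176–267 → 92 bp
Sorted largest to smallest: 92, 60, 59, 56 bp.

92, 60, 59, 56 bp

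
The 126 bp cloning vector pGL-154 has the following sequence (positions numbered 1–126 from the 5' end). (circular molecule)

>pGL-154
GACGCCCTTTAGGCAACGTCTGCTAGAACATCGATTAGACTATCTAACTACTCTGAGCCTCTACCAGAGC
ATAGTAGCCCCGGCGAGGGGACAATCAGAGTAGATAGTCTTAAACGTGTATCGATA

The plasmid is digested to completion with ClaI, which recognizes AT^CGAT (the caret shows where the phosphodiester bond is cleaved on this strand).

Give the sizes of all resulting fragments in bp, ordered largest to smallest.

90, 36 bp

ClaI sites (ATCGAT) start at positions 30, 120.
ClaI cuts after base 2 of each site, so after positions 31, 121.
Circular molecule, 2 cuts → 2 fragments:
  32–121 → 90 bp
  122–126 then 1–31 → 5 + 31 = 36 bp
Sorted largest to smallest: 90, 36 bp.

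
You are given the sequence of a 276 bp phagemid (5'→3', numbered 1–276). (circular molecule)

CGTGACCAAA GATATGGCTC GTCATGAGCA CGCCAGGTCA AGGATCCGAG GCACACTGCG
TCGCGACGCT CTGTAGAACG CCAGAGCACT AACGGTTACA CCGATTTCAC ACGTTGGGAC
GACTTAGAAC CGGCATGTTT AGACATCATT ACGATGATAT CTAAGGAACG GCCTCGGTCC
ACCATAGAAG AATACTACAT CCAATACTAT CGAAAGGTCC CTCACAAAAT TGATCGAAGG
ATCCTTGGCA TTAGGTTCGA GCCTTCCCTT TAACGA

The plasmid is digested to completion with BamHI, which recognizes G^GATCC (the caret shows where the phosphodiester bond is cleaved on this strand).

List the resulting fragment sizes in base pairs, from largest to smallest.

197, 79 bp

BamHI sites (GGATCC) start at positions 42, 239.
BamHI cuts after the first base of each site, so after positions 42, 239.
Circular molecule, 2 cuts → 2 fragments:
  43–239 → 197 bp
  240–276 then 1–42 → 37 + 42 = 79 bp
Sorted largest to smallest: 197, 79 bp.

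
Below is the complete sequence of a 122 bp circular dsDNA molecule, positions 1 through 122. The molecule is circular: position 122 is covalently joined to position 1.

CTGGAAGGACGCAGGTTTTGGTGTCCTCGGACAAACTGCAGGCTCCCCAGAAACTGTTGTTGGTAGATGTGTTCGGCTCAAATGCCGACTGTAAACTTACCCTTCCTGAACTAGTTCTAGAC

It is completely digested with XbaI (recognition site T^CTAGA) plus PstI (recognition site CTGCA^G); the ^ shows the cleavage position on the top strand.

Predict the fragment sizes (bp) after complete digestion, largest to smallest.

The XbaI site (TCTAGA) starts at position 116.
XbaI cuts after the first base of each site, so after position 116.
The PstI site (CTGCAG) starts at position 36.
PstI cuts after base 5 of each site (before the last base), so after position 40.
Combined cut positions: 40, 116.
Circular molecule, 2 cuts → 2 fragments:
  41–116 → 76 bp
  117–122 then 1–40 → 6 + 40 = 46 bp
Sorted largest to smallest: 76, 46 bp.

76, 46 bp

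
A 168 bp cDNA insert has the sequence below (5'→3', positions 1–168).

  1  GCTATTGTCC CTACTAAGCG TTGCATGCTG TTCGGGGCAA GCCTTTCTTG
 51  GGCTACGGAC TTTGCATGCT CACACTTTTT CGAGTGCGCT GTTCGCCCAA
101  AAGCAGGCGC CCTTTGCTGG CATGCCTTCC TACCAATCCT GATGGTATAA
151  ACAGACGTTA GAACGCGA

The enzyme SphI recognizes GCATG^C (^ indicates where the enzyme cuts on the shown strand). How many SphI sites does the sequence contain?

GCATGC occurs starting at positions 23, 64, 120.
SphI cuts at 3 sites.

3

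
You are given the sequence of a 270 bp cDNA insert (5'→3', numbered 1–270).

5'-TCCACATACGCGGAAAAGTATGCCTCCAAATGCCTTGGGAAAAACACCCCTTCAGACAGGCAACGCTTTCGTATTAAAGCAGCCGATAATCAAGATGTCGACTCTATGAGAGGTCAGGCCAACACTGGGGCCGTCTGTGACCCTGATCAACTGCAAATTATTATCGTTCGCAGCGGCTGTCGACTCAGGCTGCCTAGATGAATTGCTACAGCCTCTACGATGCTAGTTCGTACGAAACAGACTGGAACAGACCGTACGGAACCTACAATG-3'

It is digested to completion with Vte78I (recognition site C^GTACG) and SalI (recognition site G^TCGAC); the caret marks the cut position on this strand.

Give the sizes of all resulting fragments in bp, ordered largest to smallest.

97, 82, 50, 24, 17 bp

Vte78I sites (CGTACG) start at positions 229, 253.
Vte78I cuts after the first base of each site, so after positions 229, 253.
SalI sites (GTCGAC) start at positions 97, 179.
SalI cuts after the first base of each site, so after positions 97, 179.
Combined cut positions: 97, 179, 229, 253.
Linear molecule, 4 cuts → 5 fragments:
  1–97 → 97 bp
  98–179 → 82 bp
  180–229 → 50 bp
  230–253 → 24 bp
  254–270 → 17 bp
Sorted largest to smallest: 97, 82, 50, 24, 17 bp.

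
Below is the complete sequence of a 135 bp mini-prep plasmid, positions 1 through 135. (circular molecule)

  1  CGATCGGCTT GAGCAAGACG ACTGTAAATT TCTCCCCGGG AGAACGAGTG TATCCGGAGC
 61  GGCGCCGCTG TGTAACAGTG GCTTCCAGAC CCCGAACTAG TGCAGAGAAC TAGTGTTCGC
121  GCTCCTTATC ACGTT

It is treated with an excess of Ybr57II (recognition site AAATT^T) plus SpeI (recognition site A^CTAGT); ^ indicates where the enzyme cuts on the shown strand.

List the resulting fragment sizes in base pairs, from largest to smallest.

66, 56, 13 bp

The Ybr57II site (AAATTT) starts at position 26.
Ybr57II cuts after base 5 of each site (before the last base), so after position 30.
SpeI sites (ACTAGT) start at positions 96, 109.
SpeI cuts after the first base of each site, so after positions 96, 109.
Combined cut positions: 30, 96, 109.
Circular molecule, 3 cuts → 3 fragments:
  31–96 → 66 bp
  97–109 → 13 bp
  110–135 then 1–30 → 26 + 30 = 56 bp
Sorted largest to smallest: 66, 56, 13 bp.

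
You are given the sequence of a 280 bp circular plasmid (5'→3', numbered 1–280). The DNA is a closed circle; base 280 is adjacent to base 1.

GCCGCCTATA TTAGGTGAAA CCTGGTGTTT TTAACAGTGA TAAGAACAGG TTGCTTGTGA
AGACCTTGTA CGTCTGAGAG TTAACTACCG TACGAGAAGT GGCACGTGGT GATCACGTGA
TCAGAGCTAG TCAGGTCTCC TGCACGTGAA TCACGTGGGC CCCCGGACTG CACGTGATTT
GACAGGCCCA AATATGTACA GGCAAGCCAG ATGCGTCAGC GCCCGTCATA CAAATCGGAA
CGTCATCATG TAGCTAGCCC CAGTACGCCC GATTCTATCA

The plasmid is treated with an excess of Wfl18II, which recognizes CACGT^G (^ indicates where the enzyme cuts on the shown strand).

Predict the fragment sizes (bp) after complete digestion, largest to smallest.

212, 29, 19, 11, 9 bp

Wfl18II sites (CACGTG) start at positions 103, 114, 143, 152, 171.
Wfl18II cuts after base 5 of each site (before the last base), so after positions 107, 118, 147, 156, 175.
Circular molecule, 5 cuts → 5 fragments:
  108–118 → 11 bp
  119–147 → 29 bp
  148–156 → 9 bp
  157–175 → 19 bp
  176–280 then 1–107 → 105 + 107 = 212 bp
Sorted largest to smallest: 212, 29, 19, 11, 9 bp.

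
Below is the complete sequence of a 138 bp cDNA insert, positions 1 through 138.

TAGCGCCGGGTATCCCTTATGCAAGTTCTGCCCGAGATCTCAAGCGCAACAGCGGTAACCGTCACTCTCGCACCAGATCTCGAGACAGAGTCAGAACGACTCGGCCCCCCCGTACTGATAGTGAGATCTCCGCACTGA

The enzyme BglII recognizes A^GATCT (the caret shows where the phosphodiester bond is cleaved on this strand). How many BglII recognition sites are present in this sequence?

3

AGATCT occurs starting at positions 35, 75, 124.
BglII cuts at 3 sites.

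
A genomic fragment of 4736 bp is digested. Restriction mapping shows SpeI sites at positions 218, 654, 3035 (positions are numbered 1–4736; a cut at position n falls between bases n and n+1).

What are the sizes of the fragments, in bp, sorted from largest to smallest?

2381, 1701, 436, 218 bp

Linear molecule, 3 cuts → 4 fragments:
  218 − 0 = 218 bp
  654 − 218 = 436 bp
  3035 − 654 = 2381 bp
  4736 − 3035 = 1701 bp
Sorted largest to smallest: 2381, 1701, 436, 218 bp.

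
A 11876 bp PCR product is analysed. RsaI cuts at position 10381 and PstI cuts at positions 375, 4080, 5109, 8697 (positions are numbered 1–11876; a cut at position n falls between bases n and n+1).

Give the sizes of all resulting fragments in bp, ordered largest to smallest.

3705, 3588, 1684, 1495, 1029, 375 bp

Combined cut positions (sorted): 375, 4080, 5109, 8697, 10381.
Linear molecule, 5 cuts → 6 fragments:
  375 − 0 = 375 bp
  4080 − 375 = 3705 bp
  5109 − 4080 = 1029 bp
  8697 − 5109 = 3588 bp
  10381 − 8697 = 1684 bp
  11876 − 10381 = 1495 bp
Sorted largest to smallest: 3705, 3588, 1684, 1495, 1029, 375 bp.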